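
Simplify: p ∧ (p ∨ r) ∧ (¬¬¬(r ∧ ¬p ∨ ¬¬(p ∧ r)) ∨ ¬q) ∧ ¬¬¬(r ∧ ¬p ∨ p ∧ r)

p ∧ ¬r

p ∧ (p ∨ r) ∧ (¬¬¬(r ∧ ¬p ∨ ¬¬(p ∧ r)) ∨ ¬q) ∧ ¬¬¬(r ∧ ¬p ∨ p ∧ r)
= p ∧ (p ∨ r) ∧ (¬¬¬(r ∧ ¬p ∨ p ∧ r) ∨ ¬q) ∧ ¬¬¬(r ∧ ¬p ∨ p ∧ r)   (double negation)
= p ∧ (p ∨ r) ∧ ¬¬¬(r ∧ ¬p ∨ p ∧ r)   (absorption)
= p ∧ (p ∨ r) ∧ ¬(r ∧ ¬p ∨ p ∧ r)   (double negation)
= p ∧ ¬(r ∧ ¬p ∨ p ∧ r)   (absorption)
= p ∧ ¬r   (distribution)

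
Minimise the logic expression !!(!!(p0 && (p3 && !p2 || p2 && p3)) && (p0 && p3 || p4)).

!!(!!(p0 && (p3 && !p2 || p2 && p3)) && (p0 && p3 || p4))
= !!(!!(p0 && p3) && (p0 && p3 || p4))   [distribution]
= !!(p0 && p3 && (p0 && p3 || p4))   [double negation]
= p0 && p3 && (p0 && p3 || p4)   [double negation]
= p0 && p3   [absorption]

p0 && p3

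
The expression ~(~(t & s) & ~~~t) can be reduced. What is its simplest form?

~(~(t & s) & ~~~t)
= ~(~(t & s) & ~t)
= t & s | t
= t

t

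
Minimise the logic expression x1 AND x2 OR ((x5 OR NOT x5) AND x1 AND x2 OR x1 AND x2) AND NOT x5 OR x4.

x1 AND x2 OR x4

x1 AND x2 OR ((x5 OR NOT x5) AND x1 AND x2 OR x1 AND x2) AND NOT x5 OR x4
= x1 AND x2 OR (x1 AND x2 OR x1 AND x2) AND NOT x5 OR x4   — complement / identity
= x1 AND x2 OR x1 AND x2 AND NOT x5 OR x4   — idempotence
= x1 AND x2 OR x4   — absorption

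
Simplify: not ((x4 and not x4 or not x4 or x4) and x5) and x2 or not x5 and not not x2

not x5 and x2

not ((x4 and not x4 or not x4 or x4) and x5) and x2 or not x5 and not not x2
= not ((x4 and not x4 or not x4 or x4) and x5) and x2 or not x5 and x2
= not ((not x4 or x4) and x5) and x2 or not x5 and x2
= not x5 and x2 or not x5 and x2
= not x5 and x2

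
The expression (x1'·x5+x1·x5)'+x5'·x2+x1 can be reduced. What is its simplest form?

(x1'·x5+x1·x5)'+x5'·x2+x1
= x5'+x5'·x2+x1   — distribution
= x5'+x1   — absorption

x5'+x1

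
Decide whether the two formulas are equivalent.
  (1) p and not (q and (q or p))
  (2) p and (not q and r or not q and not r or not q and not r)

E1: p and not (q and (q or p))
    = p and not q   — absorption
E2: p and (not q and r or not q and not r or not q and not r)
    = p and (not q and r or not q and not r)   — idempotence
    = p and not q   — distribution
Both reduce to p and not q, so they are equivalent.

Yes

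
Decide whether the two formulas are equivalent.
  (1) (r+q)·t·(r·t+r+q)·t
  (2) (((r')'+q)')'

E1: (r+q)·t·(r·t+r+q)·t
    = (r+q)·t·(r+q)·t   — absorption
    = (r+q)·t   — idempotence
E2: (((r')'+q)')'
    = ((r+q)')'   — double negation
    = r+q   — double negation
These differ: at q=0, r=1, t=0, E1 = 0 but E2 = 1.

No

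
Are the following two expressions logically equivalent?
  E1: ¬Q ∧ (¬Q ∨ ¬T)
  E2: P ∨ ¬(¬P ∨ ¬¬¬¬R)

E1: ¬Q ∧ (¬Q ∨ ¬T)
    = ¬Q
E2: P ∨ ¬(¬P ∨ ¬¬¬¬R)
    = P ∨ P ∧ ¬¬¬R
    = P ∨ P ∧ ¬R
    = P
These differ: at P=0, Q=0, R=0, T=0, E1 = 1 but E2 = 0.

No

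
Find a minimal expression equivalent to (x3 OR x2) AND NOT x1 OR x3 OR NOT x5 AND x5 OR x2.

(x3 OR x2) AND NOT x1 OR x3 OR NOT x5 AND x5 OR x2
= (x3 OR x2) AND NOT x1 OR x3 OR x2   — complement / identity
= x3 OR x2   — absorption

x3 OR x2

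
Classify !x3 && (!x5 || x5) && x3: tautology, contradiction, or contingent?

contradiction

!x3 && (!x5 || x5) && x3
= !x3 && x3   [complement / identity]
= false   [complement]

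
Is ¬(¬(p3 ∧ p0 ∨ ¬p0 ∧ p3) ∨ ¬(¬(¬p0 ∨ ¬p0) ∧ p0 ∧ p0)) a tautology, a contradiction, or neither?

neither

¬(¬(p3 ∧ p0 ∨ ¬p0 ∧ p3) ∨ ¬(¬(¬p0 ∨ ¬p0) ∧ p0 ∧ p0))
= ¬(¬(p3 ∧ p0 ∨ ¬p0 ∧ p3) ∨ ¬(p0 ∧ p0 ∧ p0 ∧ p0))   (De Morgan)
= ¬(¬(p3 ∧ p0 ∨ ¬p0 ∧ p3) ∨ ¬(p0 ∧ p0))   (idempotence)
= (p3 ∧ p0 ∨ ¬p0 ∧ p3) ∧ p0 ∧ p0   (De Morgan)
= p3 ∧ p0 ∧ p0   (distribution)
= p3 ∧ p0   (idempotence)
This depends on p0, p3, so it is not a constant.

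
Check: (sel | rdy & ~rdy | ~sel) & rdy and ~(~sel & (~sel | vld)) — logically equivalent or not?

E1: (sel | rdy & ~rdy | ~sel) & rdy
    = (sel | ~sel) & rdy
    = rdy
E2: ~(~sel & (~sel | vld))
    = ~~sel
    = sel
These differ: at rdy=1, sel=0, vld=0, E1 = 1 but E2 = 0.

No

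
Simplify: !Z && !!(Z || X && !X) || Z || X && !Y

!Z && !!(Z || X && !X) || Z || X && !Y
= !Z && (Z || X && !X) || Z || X && !Y   [double negation]
= !Z && Z || Z || X && !Y   [complement / identity]
= Z || X && !Y   [complement / identity]

Z || X && !Y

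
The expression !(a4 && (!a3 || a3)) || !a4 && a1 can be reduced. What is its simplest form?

!a4

!(a4 && (!a3 || a3)) || !a4 && a1
= !a4 || !a4 && a1
= !a4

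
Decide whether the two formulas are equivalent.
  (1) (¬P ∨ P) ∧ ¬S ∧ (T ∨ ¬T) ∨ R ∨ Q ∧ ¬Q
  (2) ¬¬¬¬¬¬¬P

E1: (¬P ∨ P) ∧ ¬S ∧ (T ∨ ¬T) ∨ R ∨ Q ∧ ¬Q
    = (¬P ∨ P) ∧ ¬S ∨ R ∨ Q ∧ ¬Q
    = ¬S ∨ R ∨ Q ∧ ¬Q
    = ¬S ∨ R
E2: ¬¬¬¬¬¬¬P
    = ¬¬¬¬¬P
    = ¬¬¬P
    = ¬P
These differ: at P=0, Q=0, R=0, S=1, T=0, E1 = 0 but E2 = 1.

No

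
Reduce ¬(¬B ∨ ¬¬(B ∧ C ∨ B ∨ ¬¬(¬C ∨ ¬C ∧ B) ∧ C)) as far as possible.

False

¬(¬B ∨ ¬¬(B ∧ C ∨ B ∨ ¬¬(¬C ∨ ¬C ∧ B) ∧ C))
= B ∧ ¬(B ∧ C ∨ B ∨ ¬¬(¬C ∨ ¬C ∧ B) ∧ C)   — De Morgan
= B ∧ ¬(B ∨ ¬¬(¬C ∨ ¬C ∧ B) ∧ C)   — absorption
= B ∧ ¬(B ∨ ¬¬¬C ∧ C)   — absorption
= B ∧ ¬(B ∨ ¬C ∧ C)   — double negation
= B ∧ ¬B   — complement / identity
= False   — complement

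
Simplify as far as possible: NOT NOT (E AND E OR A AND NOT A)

E

NOT NOT (E AND E OR A AND NOT A)
= NOT NOT (E OR A AND NOT A)   (idempotence)
= E OR A AND NOT A   (double negation)
= E   (complement / identity)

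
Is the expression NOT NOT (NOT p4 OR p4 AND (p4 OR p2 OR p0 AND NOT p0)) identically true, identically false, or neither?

identically true

NOT NOT (NOT p4 OR p4 AND (p4 OR p2 OR p0 AND NOT p0))
= NOT NOT (NOT p4 OR p4 AND (p4 OR p2))   — complement / identity
= NOT p4 OR p4 AND (p4 OR p2)   — double negation
= NOT p4 OR p4   — absorption
= TRUE   — complement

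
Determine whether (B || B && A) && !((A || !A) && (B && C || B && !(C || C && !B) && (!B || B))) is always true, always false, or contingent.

always false

(B || B && A) && !((A || !A) && (B && C || B && !(C || C && !B) && (!B || B)))
= (B || B && A) && !((A || !A) && (B && C || B && !C && (!B || B)))   [absorption]
= B && !((A || !A) && (B && C || B && !C && (!B || B)))   [absorption]
= B && !((A || !A) && (B && C || B && !C))   [complement / identity]
= B && !(B && C || B && !C)   [complement / identity]
= B && !B   [distribution]
= false   [complement]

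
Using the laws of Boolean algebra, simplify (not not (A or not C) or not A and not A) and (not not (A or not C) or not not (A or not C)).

(not not (A or not C) or not A and not A) and (not not (A or not C) or not not (A or not C))
= (not not (A or not C) or not A) and (not not (A or not C) or not not (A or not C))   — idempotence
= (not not (A or not C) or not A) and not not (A or not C)   — idempotence
= not not (A or not C)   — absorption
= A or not C   — double negation

A or not C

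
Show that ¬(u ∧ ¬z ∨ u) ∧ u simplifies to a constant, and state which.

¬(u ∧ ¬z ∨ u) ∧ u
= ¬u ∧ u
= False

False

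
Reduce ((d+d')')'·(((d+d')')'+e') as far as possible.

1

((d+d')')'·(((d+d')')'+e')
= ((d+d')')'   (absorption)
= d+d'   (double negation)
= 1   (complement)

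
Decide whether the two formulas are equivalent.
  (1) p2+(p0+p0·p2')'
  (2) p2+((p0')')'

E1: p2+(p0+p0·p2')'
    = p2+p0'   (absorption)
E2: p2+((p0')')'
    = p2+p0'   (double negation)
Both reduce to p2+p0', so they are equivalent.

Yes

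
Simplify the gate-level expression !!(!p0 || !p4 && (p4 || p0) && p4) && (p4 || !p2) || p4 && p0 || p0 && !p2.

!!(!p0 || !p4 && (p4 || p0) && p4) && (p4 || !p2) || p4 && p0 || p0 && !p2
= !!(!p0 || !p4 && p4) && (p4 || !p2) || p4 && p0 || p0 && !p2   — absorption
= (!p0 || !p4 && p4) && (p4 || !p2) || p4 && p0 || p0 && !p2   — double negation
= !p0 && (p4 || !p2) || p4 && p0 || p0 && !p2   — complement / identity
= !p0 && (p4 || !p2) || p0 && (p4 || !p2)   — distribution
= p4 || !p2   — distribution

p4 || !p2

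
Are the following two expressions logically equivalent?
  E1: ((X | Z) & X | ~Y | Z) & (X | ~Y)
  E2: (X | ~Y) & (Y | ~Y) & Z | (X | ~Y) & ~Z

Yes

E1: ((X | Z) & X | ~Y | Z) & (X | ~Y)
    = (X | ~Y | Z) & (X | ~Y)   (absorption)
    = X | ~Y   (absorption)
E2: (X | ~Y) & (Y | ~Y) & Z | (X | ~Y) & ~Z
    = (X | ~Y) & Z | (X | ~Y) & ~Z   (complement / identity)
    = X | ~Y   (distribution)
Both reduce to X | ~Y, so they are equivalent.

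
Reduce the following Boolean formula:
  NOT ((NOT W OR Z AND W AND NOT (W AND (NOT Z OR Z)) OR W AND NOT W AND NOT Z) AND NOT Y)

NOT ((NOT W OR Z AND W AND NOT (W AND (NOT Z OR Z)) OR W AND NOT W AND NOT Z) AND NOT Y)
= NOT ((NOT W OR Z AND W AND NOT W OR W AND NOT W AND NOT Z) AND NOT Y)   — complement / identity
= NOT ((NOT W OR W AND NOT W) AND NOT Y)   — distribution
= NOT (NOT W AND NOT Y)   — complement / identity
= W OR Y   — De Morgan

W OR Y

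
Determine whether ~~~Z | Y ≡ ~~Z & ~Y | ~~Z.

E1: ~~~Z | Y
    = ~Z | Y   [double negation]
E2: ~~Z & ~Y | ~~Z
    = ~~Z   [absorption]
    = Z   [double negation]
These differ: at Y=0, Z=0, E1 = 1 but E2 = 0.

No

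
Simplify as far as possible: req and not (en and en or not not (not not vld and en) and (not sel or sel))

req and not en

req and not (en and en or not not (not not vld and en) and (not sel or sel))
= req and not (en and en or not not (not not vld and en))   — complement / identity
= req and not (en and en or not not vld and en)   — double negation
= req and not ((en or not not vld) and en)   — distribution
= req and not ((en or vld) and en)   — double negation
= req and not en   — absorption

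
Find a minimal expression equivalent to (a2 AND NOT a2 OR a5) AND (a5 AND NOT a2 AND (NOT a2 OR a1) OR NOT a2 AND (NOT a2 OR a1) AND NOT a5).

a5 AND NOT a2

(a2 AND NOT a2 OR a5) AND (a5 AND NOT a2 AND (NOT a2 OR a1) OR NOT a2 AND (NOT a2 OR a1) AND NOT a5)
= (a2 AND NOT a2 OR a5) AND NOT a2 AND (NOT a2 OR a1)   [distribution]
= a5 AND NOT a2 AND (NOT a2 OR a1)   [complement / identity]
= a5 AND NOT a2   [absorption]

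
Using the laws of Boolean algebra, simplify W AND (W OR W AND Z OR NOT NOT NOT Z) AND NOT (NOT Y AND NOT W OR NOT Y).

W AND Y

W AND (W OR W AND Z OR NOT NOT NOT Z) AND NOT (NOT Y AND NOT W OR NOT Y)
= W AND (W OR W AND Z OR NOT NOT NOT Z) AND NOT NOT Y   — absorption
= W AND (W OR W AND Z OR NOT NOT NOT Z) AND Y   — double negation
= W AND (W OR NOT NOT NOT Z) AND Y   — absorption
= W AND (W OR NOT Z) AND Y   — double negation
= W AND Y   — absorption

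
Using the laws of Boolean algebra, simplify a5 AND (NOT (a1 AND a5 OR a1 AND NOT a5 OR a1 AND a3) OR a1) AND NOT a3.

a5 AND NOT a3

a5 AND (NOT (a1 AND a5 OR a1 AND NOT a5 OR a1 AND a3) OR a1) AND NOT a3
= a5 AND (NOT (a1 OR a1 AND a3) OR a1) AND NOT a3   — distribution
= a5 AND (NOT a1 OR a1) AND NOT a3   — absorption
= a5 AND NOT a3   — complement / identity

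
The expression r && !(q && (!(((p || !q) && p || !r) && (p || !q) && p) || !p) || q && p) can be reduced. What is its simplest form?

r && !(q && (!(((p || !q) && p || !r) && (p || !q) && p) || !p) || q && p)
= r && !(q && (!((p || !q) && p) || !p) || q && p)   (absorption)
= r && !(q && (!p || !p) || q && p)   (absorption)
= r && !(q && !p || q && p)   (idempotence)
= r && !q   (distribution)

r && !q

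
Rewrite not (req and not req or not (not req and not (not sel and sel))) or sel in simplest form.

not req or sel

not (req and not req or not (not req and not (not sel and sel))) or sel
= not (req and not req or req or not sel and sel) or sel
= not (req and not req or req) or sel
= not req or sel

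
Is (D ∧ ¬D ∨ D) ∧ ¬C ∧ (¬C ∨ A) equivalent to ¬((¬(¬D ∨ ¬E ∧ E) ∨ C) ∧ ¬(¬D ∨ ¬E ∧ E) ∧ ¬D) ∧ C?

E1: (D ∧ ¬D ∨ D) ∧ ¬C ∧ (¬C ∨ A)
    = (D ∧ ¬D ∨ D) ∧ ¬C   — absorption
    = D ∧ ¬C   — complement / identity
E2: ¬((¬(¬D ∨ ¬E ∧ E) ∨ C) ∧ ¬(¬D ∨ ¬E ∧ E) ∧ ¬D) ∧ C
    = ¬(¬(¬D ∨ ¬E ∧ E) ∧ ¬D) ∧ C   — absorption
    = ¬(¬¬D ∧ ¬D) ∧ C   — complement / identity
    = (¬D ∨ D) ∧ C   — De Morgan
    = C   — complement / identity
These differ: at A=0, C=1, D=0, E=0, E1 = 0 but E2 = 1.

No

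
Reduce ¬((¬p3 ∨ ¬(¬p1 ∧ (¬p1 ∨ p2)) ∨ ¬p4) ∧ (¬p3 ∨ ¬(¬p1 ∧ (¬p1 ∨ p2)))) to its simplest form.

p3 ∧ ¬p1

¬((¬p3 ∨ ¬(¬p1 ∧ (¬p1 ∨ p2)) ∨ ¬p4) ∧ (¬p3 ∨ ¬(¬p1 ∧ (¬p1 ∨ p2))))
= ¬(¬p3 ∨ ¬(¬p1 ∧ (¬p1 ∨ p2)))   — absorption
= p3 ∧ ¬p1 ∧ (¬p1 ∨ p2)   — De Morgan
= p3 ∧ ¬p1   — absorption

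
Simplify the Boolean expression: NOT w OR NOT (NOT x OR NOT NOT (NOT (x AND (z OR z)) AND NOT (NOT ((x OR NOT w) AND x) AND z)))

NOT w OR x AND z

NOT w OR NOT (NOT x OR NOT NOT (NOT (x AND (z OR z)) AND NOT (NOT ((x OR NOT w) AND x) AND z)))
= NOT w OR NOT (NOT x OR NOT NOT (NOT (x AND z) AND NOT (NOT ((x OR NOT w) AND x) AND z)))   (idempotence)
= NOT w OR NOT (NOT x OR NOT (x AND z OR NOT ((x OR NOT w) AND x) AND z))   (De Morgan)
= NOT w OR NOT (NOT x OR NOT (x AND z OR NOT x AND z))   (absorption)
= NOT w OR NOT (NOT x OR NOT z)   (distribution)
= NOT w OR x AND z   (De Morgan)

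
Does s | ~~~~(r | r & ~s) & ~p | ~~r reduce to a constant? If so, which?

s | ~~~~(r | r & ~s) & ~p | ~~r
= s | ~~(r | r & ~s) & ~p | ~~r
= s | ~~r & ~p | ~~r
= s | ~~r
= s | r
This depends on r, s, so it is not a constant.

no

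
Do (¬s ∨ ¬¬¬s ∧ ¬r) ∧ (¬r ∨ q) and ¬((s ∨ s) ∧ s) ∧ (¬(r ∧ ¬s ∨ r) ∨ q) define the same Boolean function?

Yes

E1: (¬s ∨ ¬¬¬s ∧ ¬r) ∧ (¬r ∨ q)
    = (¬s ∨ ¬s ∧ ¬r) ∧ (¬r ∨ q)   — double negation
    = ¬s ∧ (¬r ∨ q)   — absorption
E2: ¬((s ∨ s) ∧ s) ∧ (¬(r ∧ ¬s ∨ r) ∨ q)
    = ¬(s ∧ s) ∧ (¬(r ∧ ¬s ∨ r) ∨ q)   — idempotence
    = ¬(s ∧ s) ∧ (¬r ∨ q)   — absorption
    = ¬s ∧ (¬r ∨ q)   — idempotence
Both reduce to ¬s ∧ (¬r ∨ q), so they are equivalent.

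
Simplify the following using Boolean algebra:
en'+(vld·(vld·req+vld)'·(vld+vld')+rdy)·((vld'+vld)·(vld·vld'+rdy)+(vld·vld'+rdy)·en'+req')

en'+rdy

en'+(vld·(vld·req+vld)'·(vld+vld')+rdy)·((vld'+vld)·(vld·vld'+rdy)+(vld·vld'+rdy)·en'+req')
= en'+(vld·(vld·req+vld)'·(vld+vld')+rdy)·(vld·vld'+rdy+(vld·vld'+rdy)·en'+req')
= en'+(vld·(vld·req+vld)'·(vld+vld')+rdy)·(vld·vld'+rdy+req')
= en'+(vld·vld'·(vld+vld')+rdy)·(vld·vld'+rdy+req')
= en'+(vld·vld'+rdy)·(vld·vld'+rdy+req')
= en'+vld·vld'+rdy
= en'+rdy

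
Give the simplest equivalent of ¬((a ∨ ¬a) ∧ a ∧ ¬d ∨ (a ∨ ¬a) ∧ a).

¬((a ∨ ¬a) ∧ a ∧ ¬d ∨ (a ∨ ¬a) ∧ a)
= ¬((a ∨ ¬a) ∧ a)
= ¬a

¬a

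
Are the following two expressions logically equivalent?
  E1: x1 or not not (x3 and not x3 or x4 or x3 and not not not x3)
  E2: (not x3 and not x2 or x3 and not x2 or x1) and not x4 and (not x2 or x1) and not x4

No

E1: x1 or not not (x3 and not x3 or x4 or x3 and not not not x3)
    = x1 or not not (x3 and not x3 or x4 or x3 and not x3)   [double negation]
    = x1 or x3 and not x3 or x4 or x3 and not x3   [double negation]
    = x1 or x3 and not x3 or x4   [complement / identity]
    = x1 or x4   [complement / identity]
E2: (not x3 and not x2 or x3 and not x2 or x1) and not x4 and (not x2 or x1) and not x4
    = (not x2 or x1) and not x4 and (not x2 or x1) and not x4   [distribution]
    = (not x2 or x1) and not x4   [idempotence]
These differ: at x1=0, x2=1, x3=0, x4=1, E1 = 1 but E2 = 0.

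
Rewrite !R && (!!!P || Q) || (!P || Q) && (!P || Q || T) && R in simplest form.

!P || Q

!R && (!!!P || Q) || (!P || Q) && (!P || Q || T) && R
= !R && (!P || Q) || (!P || Q) && (!P || Q || T) && R   — double negation
= !R && (!P || Q) || (!P || Q) && R   — absorption
= !P || Q   — distribution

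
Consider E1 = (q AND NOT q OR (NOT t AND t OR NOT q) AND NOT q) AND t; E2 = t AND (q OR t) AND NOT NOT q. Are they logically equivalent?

No

E1: (q AND NOT q OR (NOT t AND t OR NOT q) AND NOT q) AND t
    = (q AND NOT q OR NOT q AND NOT q) AND t   — complement / identity
    = NOT q AND t   — distribution
E2: t AND (q OR t) AND NOT NOT q
    = t AND (q OR t) AND q   — double negation
    = t AND q   — absorption
These differ: at q=0, t=1, E1 = 1 but E2 = 0.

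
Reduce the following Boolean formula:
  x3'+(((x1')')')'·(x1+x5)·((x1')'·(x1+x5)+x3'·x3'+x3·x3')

x3'+x1

x3'+(((x1')')')'·(x1+x5)·((x1')'·(x1+x5)+x3'·x3'+x3·x3')
= x3'+(((x1')')')'·(x1+x5)·((x1')'·(x1+x5)+x3')
= x3'+(x1')'·(x1+x5)·((x1')'·(x1+x5)+x3')
= x3'+(x1')'·(x1+x5)
= x3'+x1·(x1+x5)
= x3'+x1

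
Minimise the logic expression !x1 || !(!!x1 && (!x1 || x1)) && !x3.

!x1

!x1 || !(!!x1 && (!x1 || x1)) && !x3
= !x1 || !!!x1 && !x3
= !x1 || !x1 && !x3
= !x1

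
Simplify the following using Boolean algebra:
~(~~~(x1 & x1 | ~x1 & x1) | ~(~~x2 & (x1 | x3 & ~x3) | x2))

~(~~~(x1 & x1 | ~x1 & x1) | ~(~~x2 & (x1 | x3 & ~x3) | x2))
= ~(~(x1 & x1 | ~x1 & x1) | ~(~~x2 & (x1 | x3 & ~x3) | x2))
= ~(~x1 | ~(~~x2 & (x1 | x3 & ~x3) | x2))
= ~(~x1 | ~(~~x2 & x1 | x2))
= x1 & (~~x2 & x1 | x2)
= x1 & (x2 & x1 | x2)
= x1 & x2

x1 & x2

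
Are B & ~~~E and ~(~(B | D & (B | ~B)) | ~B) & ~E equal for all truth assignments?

E1: B & ~~~E
    = B & ~E
E2: ~(~(B | D & (B | ~B)) | ~B) & ~E
    = (B | D & (B | ~B)) & B & ~E
    = (B | D) & B & ~E
    = B & ~E
Both reduce to B & ~E, so they are equivalent.

Yes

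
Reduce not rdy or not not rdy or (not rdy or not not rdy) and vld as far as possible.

not rdy or not not rdy or (not rdy or not not rdy) and vld
= not rdy or rdy or (not rdy or not not rdy) and vld   [double negation]
= not rdy or rdy or (not rdy or rdy) and vld   [double negation]
= not rdy or rdy   [absorption]
= True   [complement]

True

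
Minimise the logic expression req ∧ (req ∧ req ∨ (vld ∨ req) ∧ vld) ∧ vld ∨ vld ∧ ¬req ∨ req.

req ∧ (req ∧ req ∨ (vld ∨ req) ∧ vld) ∧ vld ∨ vld ∧ ¬req ∨ req
= req ∧ (req ∨ (vld ∨ req) ∧ vld) ∧ vld ∨ vld ∧ ¬req ∨ req   (idempotence)
= req ∧ (req ∨ vld) ∧ vld ∨ vld ∧ ¬req ∨ req   (absorption)
= req ∧ vld ∨ vld ∧ ¬req ∨ req   (absorption)
= vld ∨ req   (distribution)

vld ∨ req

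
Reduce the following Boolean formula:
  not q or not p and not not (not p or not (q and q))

not q or not p

not q or not p and not not (not p or not (q and q))
= not q or not p and not not (not p or not q)   — idempotence
= not q or not p and (not p or not q)   — double negation
= not q or not p   — absorption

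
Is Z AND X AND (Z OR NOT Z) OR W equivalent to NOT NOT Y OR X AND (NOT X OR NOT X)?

No

E1: Z AND X AND (Z OR NOT Z) OR W
    = Z AND X OR W
E2: NOT NOT Y OR X AND (NOT X OR NOT X)
    = NOT NOT Y OR X AND NOT X
    = Y OR X AND NOT X
    = Y
These differ: at W=0, X=0, Y=1, Z=0, E1 = 0 but E2 = 1.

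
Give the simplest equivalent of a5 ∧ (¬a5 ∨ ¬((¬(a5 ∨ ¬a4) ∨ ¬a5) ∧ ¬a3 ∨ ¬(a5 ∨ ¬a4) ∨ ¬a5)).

a5

a5 ∧ (¬a5 ∨ ¬((¬(a5 ∨ ¬a4) ∨ ¬a5) ∧ ¬a3 ∨ ¬(a5 ∨ ¬a4) ∨ ¬a5))
= a5 ∧ (¬a5 ∨ ¬(¬(a5 ∨ ¬a4) ∨ ¬a5))
= a5 ∧ (¬a5 ∨ (a5 ∨ ¬a4) ∧ a5)
= a5 ∧ (¬a5 ∨ a5)
= a5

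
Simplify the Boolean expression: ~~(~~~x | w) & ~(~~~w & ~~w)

~~(~~~x | w) & ~(~~~w & ~~w)
= ~~(~~~x | w) & ~(~w & ~~w)   — double negation
= ~~(~~~x | w) & (w | ~w)   — De Morgan
= ~~(~x | w) & (w | ~w)   — double negation
= ~~(~x | w)   — complement / identity
= ~x | w   — double negation

~x | w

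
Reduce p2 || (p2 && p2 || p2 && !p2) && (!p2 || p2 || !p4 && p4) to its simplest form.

p2

p2 || (p2 && p2 || p2 && !p2) && (!p2 || p2 || !p4 && p4)
= p2 || (p2 && p2 || p2 && !p2) && (!p2 || p2)   [complement / identity]
= p2 || p2 && (!p2 || p2)   [distribution]
= p2 || p2   [complement / identity]
= p2   [idempotence]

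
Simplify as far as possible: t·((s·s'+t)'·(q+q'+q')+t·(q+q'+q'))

t·((s·s'+t)'·(q+q'+q')+t·(q+q'+q'))
= t·(t'·(q+q'+q')+t·(q+q'+q'))   (complement / identity)
= t·(q+q'+q')   (distribution)
= t·(q+q')   (idempotence)
= t   (complement / identity)

t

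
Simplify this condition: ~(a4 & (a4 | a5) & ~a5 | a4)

~a4

~(a4 & (a4 | a5) & ~a5 | a4)
= ~(a4 & ~a5 | a4)
= ~a4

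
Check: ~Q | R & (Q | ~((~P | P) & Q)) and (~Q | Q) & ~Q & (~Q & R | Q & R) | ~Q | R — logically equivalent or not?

Yes

E1: ~Q | R & (Q | ~((~P | P) & Q))
    = ~Q | R & (Q | ~Q)   [complement / identity]
    = ~Q | R   [complement / identity]
E2: (~Q | Q) & ~Q & (~Q & R | Q & R) | ~Q | R
    = (~Q | Q) & ~Q & R | ~Q | R   [distribution]
    = ~Q & R | ~Q | R   [complement / identity]
    = ~Q | R   [absorption]
Both reduce to ~Q | R, so they are equivalent.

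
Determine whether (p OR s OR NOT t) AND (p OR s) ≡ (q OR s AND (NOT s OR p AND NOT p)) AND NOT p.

E1: (p OR s OR NOT t) AND (p OR s)
    = p OR s   (absorption)
E2: (q OR s AND (NOT s OR p AND NOT p)) AND NOT p
    = (q OR s AND NOT s) AND NOT p   (complement / identity)
    = q AND NOT p   (complement / identity)
These differ: at p=1, q=1, s=0, t=1, E1 = 1 but E2 = 0.

No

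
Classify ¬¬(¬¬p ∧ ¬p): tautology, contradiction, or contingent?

¬¬(¬¬p ∧ ¬p)
= ¬¬p ∧ ¬p   [double negation]
= p ∧ ¬p   [double negation]
= False   [complement]

contradiction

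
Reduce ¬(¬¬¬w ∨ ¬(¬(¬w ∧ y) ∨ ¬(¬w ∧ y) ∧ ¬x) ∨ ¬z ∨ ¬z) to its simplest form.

w ∧ z

¬(¬¬¬w ∨ ¬(¬(¬w ∧ y) ∨ ¬(¬w ∧ y) ∧ ¬x) ∨ ¬z ∨ ¬z)
= ¬(¬¬¬w ∨ ¬¬(¬w ∧ y) ∨ ¬z ∨ ¬z)   — absorption
= ¬(¬¬¬w ∨ ¬w ∧ y ∨ ¬z ∨ ¬z)   — double negation
= ¬(¬¬¬w ∨ ¬w ∧ y ∨ ¬z)   — idempotence
= ¬(¬w ∨ ¬w ∧ y ∨ ¬z)   — double negation
= ¬(¬w ∨ ¬z)   — absorption
= w ∧ z   — De Morgan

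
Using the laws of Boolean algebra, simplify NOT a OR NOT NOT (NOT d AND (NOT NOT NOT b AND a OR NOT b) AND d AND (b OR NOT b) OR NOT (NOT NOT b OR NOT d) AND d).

NOT a OR NOT NOT (NOT d AND (NOT NOT NOT b AND a OR NOT b) AND d AND (b OR NOT b) OR NOT (NOT NOT b OR NOT d) AND d)
= NOT a OR NOT NOT (NOT d AND (NOT NOT NOT b AND a OR NOT b) AND d OR NOT (NOT NOT b OR NOT d) AND d)   (complement / identity)
= NOT a OR NOT d AND (NOT NOT NOT b AND a OR NOT b) AND d OR NOT (NOT NOT b OR NOT d) AND d   (double negation)
= NOT a OR NOT d AND (NOT b AND a OR NOT b) AND d OR NOT (NOT NOT b OR NOT d) AND d   (double negation)
= NOT a OR NOT d AND (NOT b AND a OR NOT b) AND d OR NOT b AND d AND d   (De Morgan)
= NOT a OR NOT d AND NOT b AND d OR NOT b AND d AND d   (absorption)
= NOT a OR NOT b AND d   (distribution)

NOT a OR NOT b AND d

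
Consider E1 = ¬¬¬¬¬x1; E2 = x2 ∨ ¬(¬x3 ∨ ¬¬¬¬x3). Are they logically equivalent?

E1: ¬¬¬¬¬x1
    = ¬¬¬x1   — double negation
    = ¬x1   — double negation
E2: x2 ∨ ¬(¬x3 ∨ ¬¬¬¬x3)
    = x2 ∨ ¬(¬x3 ∨ ¬¬x3)   — double negation
    = x2 ∨ x3 ∧ ¬x3   — De Morgan
    = x2   — complement / identity
These differ: at x1=0, x2=0, x3=0, E1 = 1 but E2 = 0.

No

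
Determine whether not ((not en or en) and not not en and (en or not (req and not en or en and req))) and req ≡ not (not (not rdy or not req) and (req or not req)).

No

E1: not ((not en or en) and not not en and (en or not (req and not en or en and req))) and req
    = not ((not en or en) and en and (en or not (req and not en or en and req))) and req
    = not (en and (en or not (req and not en or en and req))) and req
    = not (en and (en or not req)) and req
    = not en and req
E2: not (not (not rdy or not req) and (req or not req))
    = not not (not rdy or not req)
    = not rdy or not req
These differ: at en=0, rdy=0, req=0, E1 = 0 but E2 = 1.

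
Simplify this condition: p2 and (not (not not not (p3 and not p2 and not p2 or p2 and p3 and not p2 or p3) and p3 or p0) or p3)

p2 and (not p0 or p3)

p2 and (not (not not not (p3 and not p2 and not p2 or p2 and p3 and not p2 or p3) and p3 or p0) or p3)
= p2 and (not (not not not (p3 and not p2 or p3) and p3 or p0) or p3)
= p2 and (not (not not not p3 and p3 or p0) or p3)
= p2 and (not (not p3 and p3 or p0) or p3)
= p2 and (not p0 or p3)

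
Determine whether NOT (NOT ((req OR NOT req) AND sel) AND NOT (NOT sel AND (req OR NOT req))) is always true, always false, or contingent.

always true

NOT (NOT ((req OR NOT req) AND sel) AND NOT (NOT sel AND (req OR NOT req)))
= (req OR NOT req) AND sel OR NOT sel AND (req OR NOT req)
= req OR NOT req
= TRUE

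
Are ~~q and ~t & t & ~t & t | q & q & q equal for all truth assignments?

E1: ~~q
    = q   [double negation]
E2: ~t & t & ~t & t | q & q & q
    = ~t & t | q & q & q   [idempotence]
    = q & q & q   [complement / identity]
    = q & q   [idempotence]
    = q   [idempotence]
Both reduce to q, so they are equivalent.

Yes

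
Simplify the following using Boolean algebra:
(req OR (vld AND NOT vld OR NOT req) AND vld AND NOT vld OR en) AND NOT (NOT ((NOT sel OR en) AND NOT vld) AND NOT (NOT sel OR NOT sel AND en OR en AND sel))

req AND NOT sel OR en

(req OR (vld AND NOT vld OR NOT req) AND vld AND NOT vld OR en) AND NOT (NOT ((NOT sel OR en) AND NOT vld) AND NOT (NOT sel OR NOT sel AND en OR en AND sel))
= (req OR vld AND NOT vld OR en) AND NOT (NOT ((NOT sel OR en) AND NOT vld) AND NOT (NOT sel OR NOT sel AND en OR en AND sel))   (absorption)
= (req OR vld AND NOT vld OR en) AND NOT (NOT ((NOT sel OR en) AND NOT vld) AND NOT (NOT sel OR en))   (distribution)
= (req OR en) AND NOT (NOT ((NOT sel OR en) AND NOT vld) AND NOT (NOT sel OR en))   (complement / identity)
= (req OR en) AND ((NOT sel OR en) AND NOT vld OR NOT sel OR en)   (De Morgan)
= (req OR en) AND (NOT sel OR en)   (absorption)
= req AND NOT sel OR en   (distribution)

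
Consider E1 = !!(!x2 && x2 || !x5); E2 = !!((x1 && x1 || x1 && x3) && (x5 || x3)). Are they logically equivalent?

No

E1: !!(!x2 && x2 || !x5)
    = !!!x5   [complement / identity]
    = !x5   [double negation]
E2: !!((x1 && x1 || x1 && x3) && (x5 || x3))
    = !!((x1 || x3) && x1 && (x5 || x3))   [distribution]
    = !!(x1 && (x5 || x3))   [absorption]
    = x1 && (x5 || x3)   [double negation]
These differ: at x1=0, x2=0, x3=0, x5=0, E1 = 1 but E2 = 0.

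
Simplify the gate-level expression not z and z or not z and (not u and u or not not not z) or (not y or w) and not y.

not z or not y

not z and z or not z and (not u and u or not not not z) or (not y or w) and not y
= not z and z or not z and not not not z or (not y or w) and not y   (complement / identity)
= not z and z or not z and not not not z or not y   (absorption)
= not z and z or not z and not z or not y   (double negation)
= not z or not y   (distribution)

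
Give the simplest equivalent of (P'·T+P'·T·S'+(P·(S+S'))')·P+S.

S

(P'·T+P'·T·S'+(P·(S+S'))')·P+S
= (P'·T+P'·T·S'+P')·P+S   — complement / identity
= (P'·T+P')·P+S   — absorption
= P'·P+S   — absorption
= S   — complement / identity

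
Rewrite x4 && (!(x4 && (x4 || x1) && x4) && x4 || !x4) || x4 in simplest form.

x4

x4 && (!(x4 && (x4 || x1) && x4) && x4 || !x4) || x4
= x4 && (!(x4 && x4) && x4 || !x4) || x4
= x4 && (!x4 && x4 || !x4) || x4
= x4 && !x4 || x4
= x4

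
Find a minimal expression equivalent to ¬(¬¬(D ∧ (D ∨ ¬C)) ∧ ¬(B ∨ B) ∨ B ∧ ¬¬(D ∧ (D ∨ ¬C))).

¬(¬¬(D ∧ (D ∨ ¬C)) ∧ ¬(B ∨ B) ∨ B ∧ ¬¬(D ∧ (D ∨ ¬C)))
= ¬(¬¬(D ∧ (D ∨ ¬C)) ∧ ¬B ∨ B ∧ ¬¬(D ∧ (D ∨ ¬C)))   (idempotence)
= ¬¬¬(D ∧ (D ∨ ¬C))   (distribution)
= ¬(D ∧ (D ∨ ¬C))   (double negation)
= ¬D   (absorption)

¬D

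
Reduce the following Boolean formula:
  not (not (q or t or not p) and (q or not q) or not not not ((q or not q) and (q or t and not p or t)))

not (not (q or t or not p) and (q or not q) or not not not ((q or not q) and (q or t and not p or t)))
= not (not (q or t or not p) and (q or not q) or not not not ((q or not q) and (q or t)))   (absorption)
= not (not (q or t or not p) and (q or not q) or not not not (q or t))   (complement / identity)
= not (not (q or t or not p) or not not not (q or t))   (complement / identity)
= not (not (q or t or not p) or not (q or t))   (double negation)
= (q or t or not p) and (q or t)   (De Morgan)
= q or t   (absorption)

q or t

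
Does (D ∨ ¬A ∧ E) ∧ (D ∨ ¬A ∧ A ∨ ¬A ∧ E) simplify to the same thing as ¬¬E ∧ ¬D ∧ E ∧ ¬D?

E1: (D ∨ ¬A ∧ E) ∧ (D ∨ ¬A ∧ A ∨ ¬A ∧ E)
    = (D ∨ ¬A ∧ E) ∧ (D ∨ ¬A ∧ E)   (complement / identity)
    = D ∨ ¬A ∧ E   (idempotence)
E2: ¬¬E ∧ ¬D ∧ E ∧ ¬D
    = E ∧ ¬D ∧ E ∧ ¬D   (double negation)
    = E ∧ ¬D   (idempotence)
These differ: at A=1, D=1, E=1, E1 = 1 but E2 = 0.

No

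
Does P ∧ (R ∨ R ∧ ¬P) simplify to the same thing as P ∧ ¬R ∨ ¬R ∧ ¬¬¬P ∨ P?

No

E1: P ∧ (R ∨ R ∧ ¬P)
    = P ∧ R
E2: P ∧ ¬R ∨ ¬R ∧ ¬¬¬P ∨ P
    = P ∧ ¬R ∨ ¬R ∧ ¬P ∨ P
    = ¬R ∨ P
These differ: at P=0, R=0, E1 = 0 but E2 = 1.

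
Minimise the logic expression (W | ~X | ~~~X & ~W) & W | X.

W | X

(W | ~X | ~~~X & ~W) & W | X
= (W | ~X | ~X & ~W) & W | X   — double negation
= (W | ~X) & W | X   — absorption
= W | X   — absorption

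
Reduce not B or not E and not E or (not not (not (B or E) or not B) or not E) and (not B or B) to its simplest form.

not B or not E and not E or (not not (not (B or E) or not B) or not E) and (not B or B)
= not B or not E and not E or (not ((B or E) and B) or not E) and (not B or B)
= not B or not E or (not ((B or E) and B) or not E) and (not B or B)
= not B or not E or not ((B or E) and B) or not E
= not B or not E or not B or not E
= not B or not E

not B or not E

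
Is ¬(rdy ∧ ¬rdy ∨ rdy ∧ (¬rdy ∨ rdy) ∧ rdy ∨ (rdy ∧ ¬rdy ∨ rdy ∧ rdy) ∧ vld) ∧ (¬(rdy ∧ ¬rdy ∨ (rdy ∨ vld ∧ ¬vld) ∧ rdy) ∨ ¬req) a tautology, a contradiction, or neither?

¬(rdy ∧ ¬rdy ∨ rdy ∧ (¬rdy ∨ rdy) ∧ rdy ∨ (rdy ∧ ¬rdy ∨ rdy ∧ rdy) ∧ vld) ∧ (¬(rdy ∧ ¬rdy ∨ (rdy ∨ vld ∧ ¬vld) ∧ rdy) ∨ ¬req)
= ¬(rdy ∧ ¬rdy ∨ rdy ∧ rdy ∨ (rdy ∧ ¬rdy ∨ rdy ∧ rdy) ∧ vld) ∧ (¬(rdy ∧ ¬rdy ∨ (rdy ∨ vld ∧ ¬vld) ∧ rdy) ∨ ¬req)   — complement / identity
= ¬(rdy ∧ ¬rdy ∨ rdy ∧ rdy) ∧ (¬(rdy ∧ ¬rdy ∨ (rdy ∨ vld ∧ ¬vld) ∧ rdy) ∨ ¬req)   — absorption
= ¬(rdy ∧ ¬rdy ∨ rdy ∧ rdy) ∧ (¬(rdy ∧ ¬rdy ∨ rdy ∧ rdy) ∨ ¬req)   — complement / identity
= ¬(rdy ∧ ¬rdy ∨ rdy ∧ rdy)   — absorption
= ¬rdy   — distribution
This depends on rdy, so it is not a constant.

neither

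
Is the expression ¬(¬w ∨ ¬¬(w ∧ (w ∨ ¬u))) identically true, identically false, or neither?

¬(¬w ∨ ¬¬(w ∧ (w ∨ ¬u)))
= w ∧ ¬(w ∧ (w ∨ ¬u))   — De Morgan
= w ∧ ¬w   — absorption
= False   — complement

identically false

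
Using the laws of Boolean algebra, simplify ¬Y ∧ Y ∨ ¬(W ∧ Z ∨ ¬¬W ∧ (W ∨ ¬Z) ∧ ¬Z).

¬W

¬Y ∧ Y ∨ ¬(W ∧ Z ∨ ¬¬W ∧ (W ∨ ¬Z) ∧ ¬Z)
= ¬Y ∧ Y ∨ ¬(W ∧ Z ∨ W ∧ (W ∨ ¬Z) ∧ ¬Z)   (double negation)
= ¬Y ∧ Y ∨ ¬(W ∧ Z ∨ W ∧ ¬Z)   (absorption)
= ¬(W ∧ Z ∨ W ∧ ¬Z)   (complement / identity)
= ¬W   (distribution)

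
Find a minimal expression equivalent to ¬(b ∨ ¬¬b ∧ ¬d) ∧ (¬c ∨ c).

¬(b ∨ ¬¬b ∧ ¬d) ∧ (¬c ∨ c)
= ¬(b ∨ ¬¬b ∧ ¬d)   [complement / identity]
= ¬(b ∨ b ∧ ¬d)   [double negation]
= ¬b   [absorption]

¬b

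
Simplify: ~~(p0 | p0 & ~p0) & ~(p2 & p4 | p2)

p0 & ~p2

~~(p0 | p0 & ~p0) & ~(p2 & p4 | p2)
= (p0 | p0 & ~p0) & ~(p2 & p4 | p2)   (double negation)
= (p0 | p0 & ~p0) & ~p2   (absorption)
= p0 & ~p2   (complement / identity)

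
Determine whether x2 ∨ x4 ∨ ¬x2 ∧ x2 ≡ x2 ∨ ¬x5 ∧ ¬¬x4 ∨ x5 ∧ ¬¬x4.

E1: x2 ∨ x4 ∨ ¬x2 ∧ x2
    = x2 ∨ x4   — complement / identity
E2: x2 ∨ ¬x5 ∧ ¬¬x4 ∨ x5 ∧ ¬¬x4
    = x2 ∨ ¬¬x4   — distribution
    = x2 ∨ x4   — double negation
Both reduce to x2 ∨ x4, so they are equivalent.

Yes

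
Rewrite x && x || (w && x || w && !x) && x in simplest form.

x

x && x || (w && x || w && !x) && x
= x && x || w && x   (distribution)
= x && (x || w)   (distribution)
= x   (absorption)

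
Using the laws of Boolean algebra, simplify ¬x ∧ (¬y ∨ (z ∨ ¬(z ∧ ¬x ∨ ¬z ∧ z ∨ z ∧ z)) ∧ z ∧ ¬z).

¬x ∧ (¬y ∨ (z ∨ ¬(z ∧ ¬x ∨ ¬z ∧ z ∨ z ∧ z)) ∧ z ∧ ¬z)
= ¬x ∧ (¬y ∨ (z ∨ ¬(z ∧ ¬x ∨ z)) ∧ z ∧ ¬z)   (distribution)
= ¬x ∧ (¬y ∨ (z ∨ ¬z) ∧ z ∧ ¬z)   (absorption)
= ¬x ∧ (¬y ∨ z ∧ ¬z)   (complement / identity)
= ¬x ∧ ¬y   (complement / identity)

¬x ∧ ¬y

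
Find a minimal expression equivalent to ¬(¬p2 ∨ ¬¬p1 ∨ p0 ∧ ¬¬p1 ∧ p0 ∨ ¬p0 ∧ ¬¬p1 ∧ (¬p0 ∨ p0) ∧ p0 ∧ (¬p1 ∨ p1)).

¬(¬p2 ∨ ¬¬p1 ∨ p0 ∧ ¬¬p1 ∧ p0 ∨ ¬p0 ∧ ¬¬p1 ∧ (¬p0 ∨ p0) ∧ p0 ∧ (¬p1 ∨ p1))
= ¬(¬p2 ∨ ¬¬p1 ∨ p0 ∧ ¬¬p1 ∧ p0 ∨ ¬p0 ∧ ¬¬p1 ∧ p0 ∧ (¬p1 ∨ p1))
= ¬(¬p2 ∨ ¬¬p1 ∨ p0 ∧ ¬¬p1 ∧ p0 ∨ ¬p0 ∧ ¬¬p1 ∧ p0)
= ¬(¬p2 ∨ ¬¬p1 ∨ ¬¬p1 ∧ p0)
= ¬(¬p2 ∨ ¬¬p1)
= p2 ∧ ¬p1

p2 ∧ ¬p1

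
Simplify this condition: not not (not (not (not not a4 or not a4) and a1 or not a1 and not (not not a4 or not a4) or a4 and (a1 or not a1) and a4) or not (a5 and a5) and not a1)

not a4 or not a5 and not a1

not not (not (not (not not a4 or not a4) and a1 or not a1 and not (not not a4 or not a4) or a4 and (a1 or not a1) and a4) or not (a5 and a5) and not a1)
= not not (not (not (not not a4 or not a4) and a1 or not a1 and not (not not a4 or not a4) or a4 and a4) or not (a5 and a5) and not a1)
= not not (not (not (not not a4 or not a4) or a4 and a4) or not (a5 and a5) and not a1)
= not not (not (not (not not a4 or not a4) or a4 and a4) or not a5 and not a1)
= not not (not (not a4 and a4 or a4 and a4) or not a5 and not a1)
= not not (not a4 or not a5 and not a1)
= not a4 or not a5 and not a1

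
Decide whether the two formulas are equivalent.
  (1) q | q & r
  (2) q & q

Yes

E1: q | q & r
    = q   — absorption
E2: q & q
    = q   — idempotence
Both reduce to q, so they are equivalent.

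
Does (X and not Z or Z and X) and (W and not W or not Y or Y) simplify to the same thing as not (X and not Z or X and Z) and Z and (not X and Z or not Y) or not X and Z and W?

E1: (X and not Z or Z and X) and (W and not W or not Y or Y)
    = (X and not Z or Z and X) and (not Y or Y)   (complement / identity)
    = X and not Z or Z and X   (complement / identity)
    = X   (distribution)
E2: not (X and not Z or X and Z) and Z and (not X and Z or not Y) or not X and Z and W
    = not X and Z and (not X and Z or not Y) or not X and Z and W   (distribution)
    = not X and Z or not X and Z and W   (absorption)
    = not X and Z   (absorption)
These differ: at W=1, X=0, Y=0, Z=1, E1 = 0 but E2 = 1.

No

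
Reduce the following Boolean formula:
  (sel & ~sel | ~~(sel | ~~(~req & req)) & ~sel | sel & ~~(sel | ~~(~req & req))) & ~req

sel & ~req

(sel & ~sel | ~~(sel | ~~(~req & req)) & ~sel | sel & ~~(sel | ~~(~req & req))) & ~req
= (sel & ~sel | ~~(sel | ~~(~req & req))) & ~req   [distribution]
= (sel & ~sel | ~~(sel | ~req & req)) & ~req   [double negation]
= (sel & ~sel | ~~sel) & ~req   [complement / identity]
= ~~sel & ~req   [complement / identity]
= sel & ~req   [double negation]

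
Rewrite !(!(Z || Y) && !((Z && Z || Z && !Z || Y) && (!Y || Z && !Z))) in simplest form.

!(!(Z || Y) && !((Z && Z || Z && !Z || Y) && (!Y || Z && !Z)))
= !(!(Z || Y) && !((Z || Y) && (!Y || Z && !Z)))
= !(!(Z || Y) && !((Z || Y) && !Y))
= Z || Y || (Z || Y) && !Y
= Z || Y

Z || Y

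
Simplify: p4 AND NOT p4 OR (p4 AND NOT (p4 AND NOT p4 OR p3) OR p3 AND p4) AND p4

p4 AND NOT p4 OR (p4 AND NOT (p4 AND NOT p4 OR p3) OR p3 AND p4) AND p4
= p4 AND NOT p4 OR (p4 AND NOT p3 OR p3 AND p4) AND p4   (complement / identity)
= p4 AND NOT p4 OR p4 AND p4   (distribution)
= p4   (distribution)

p4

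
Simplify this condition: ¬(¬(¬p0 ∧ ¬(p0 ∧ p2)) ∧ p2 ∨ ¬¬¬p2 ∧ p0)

¬p0

¬(¬(¬p0 ∧ ¬(p0 ∧ p2)) ∧ p2 ∨ ¬¬¬p2 ∧ p0)
= ¬((p0 ∨ p0 ∧ p2) ∧ p2 ∨ ¬¬¬p2 ∧ p0)   — De Morgan
= ¬(p0 ∧ p2 ∨ ¬¬¬p2 ∧ p0)   — absorption
= ¬(p0 ∧ p2 ∨ ¬p2 ∧ p0)   — double negation
= ¬p0   — distribution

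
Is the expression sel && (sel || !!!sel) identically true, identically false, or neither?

sel && (sel || !!!sel)
= sel && (sel || !sel)   [double negation]
= sel   [complement / identity]
This depends on sel, so it is not a constant.

neither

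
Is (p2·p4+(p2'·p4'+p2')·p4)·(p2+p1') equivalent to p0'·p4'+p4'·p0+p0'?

No

E1: (p2·p4+(p2'·p4'+p2')·p4)·(p2+p1')
    = (p2·p4+p2'·p4)·(p2+p1')   — absorption
    = p4·(p2+p1')   — distribution
E2: p0'·p4'+p4'·p0+p0'
    = p4'+p0'   — distribution
These differ: at p0=0, p1=1, p2=1, p4=0, E1 = 0 but E2 = 1.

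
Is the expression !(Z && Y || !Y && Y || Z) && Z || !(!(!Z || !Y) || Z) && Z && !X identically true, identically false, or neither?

identically false

!(Z && Y || !Y && Y || Z) && Z || !(!(!Z || !Y) || Z) && Z && !X
= !(Z && Y || !Y && Y || Z) && Z || !(Z && Y || Z) && Z && !X
= !(Z && Y || Z) && Z || !(Z && Y || Z) && Z && !X
= !(Z && Y || Z) && Z
= !Z && Z
= false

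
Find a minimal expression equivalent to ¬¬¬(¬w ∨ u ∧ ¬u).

w

¬¬¬(¬w ∨ u ∧ ¬u)
= ¬¬¬¬w   [complement / identity]
= ¬¬w   [double negation]
= w   [double negation]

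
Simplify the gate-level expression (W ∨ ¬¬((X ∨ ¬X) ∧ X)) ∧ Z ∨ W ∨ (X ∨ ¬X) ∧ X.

W ∨ X

(W ∨ ¬¬((X ∨ ¬X) ∧ X)) ∧ Z ∨ W ∨ (X ∨ ¬X) ∧ X
= (W ∨ (X ∨ ¬X) ∧ X) ∧ Z ∨ W ∨ (X ∨ ¬X) ∧ X   — double negation
= W ∨ (X ∨ ¬X) ∧ X   — absorption
= W ∨ X   — complement / identity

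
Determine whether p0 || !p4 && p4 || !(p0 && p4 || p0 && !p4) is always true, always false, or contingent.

p0 || !p4 && p4 || !(p0 && p4 || p0 && !p4)
= p0 || !p4 && p4 || !p0   (distribution)
= p0 || !p0   (complement / identity)
= true   (complement)

always true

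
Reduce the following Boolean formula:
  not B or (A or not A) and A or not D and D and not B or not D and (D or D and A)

not B or A

not B or (A or not A) and A or not D and D and not B or not D and (D or D and A)
= not B or (A or not A) and A or not D and D and not B or not D and D   (absorption)
= not B or (A or not A) and A or not D and D   (absorption)
= not B or (A or not A) and A   (complement / identity)
= not B or A   (complement / identity)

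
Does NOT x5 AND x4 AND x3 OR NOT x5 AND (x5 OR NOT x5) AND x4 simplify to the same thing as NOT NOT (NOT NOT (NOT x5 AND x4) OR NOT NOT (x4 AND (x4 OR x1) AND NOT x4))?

E1: NOT x5 AND x4 AND x3 OR NOT x5 AND (x5 OR NOT x5) AND x4
    = NOT x5 AND x4 AND x3 OR NOT x5 AND x4   [complement / identity]
    = NOT x5 AND x4   [absorption]
E2: NOT NOT (NOT NOT (NOT x5 AND x4) OR NOT NOT (x4 AND (x4 OR x1) AND NOT x4))
    = NOT (NOT (NOT x5 AND x4) AND NOT (x4 AND (x4 OR x1) AND NOT x4))   [De Morgan]
    = NOT x5 AND x4 OR x4 AND (x4 OR x1) AND NOT x4   [De Morgan]
    = NOT x5 AND x4 OR x4 AND NOT x4   [absorption]
    = NOT x5 AND x4   [complement / identity]
Both reduce to NOT x5 AND x4, so they are equivalent.

Yes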